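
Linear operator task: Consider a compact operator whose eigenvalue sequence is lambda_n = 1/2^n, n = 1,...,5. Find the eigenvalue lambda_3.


The eigenvalue formula gives lambda_3 = 1/2^3
= 1/8
= 0.1250

0.1250


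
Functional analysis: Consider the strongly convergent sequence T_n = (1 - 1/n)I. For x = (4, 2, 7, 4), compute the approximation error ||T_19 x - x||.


T_19 x - x = (1 - 1/19)x - x = -x/19
||x|| = sqrt(85) = 9.2195
||T_19 x - x|| = ||x||/19 = 9.2195/19 = 0.4852

0.4852


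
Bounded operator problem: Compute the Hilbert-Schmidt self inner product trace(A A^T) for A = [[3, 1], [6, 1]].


trace(A * A^T) = sum of squares of all entries
= 3^2 + 1^2 + 6^2 + 1^2
= 9 + 1 + 36 + 1
= 47

47


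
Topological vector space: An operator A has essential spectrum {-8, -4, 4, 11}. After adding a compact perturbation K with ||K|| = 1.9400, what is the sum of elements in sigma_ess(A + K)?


By Weyl's theorem, the essential spectrum is invariant under compact perturbations.
sigma_ess(A + K) = sigma_ess(A) = {-8, -4, 4, 11}
Sum = -8 + -4 + 4 + 11 = 3

3


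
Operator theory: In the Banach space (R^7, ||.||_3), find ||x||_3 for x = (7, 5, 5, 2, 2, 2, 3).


The l^3 norm = (sum |x_i|^3)^(1/3)
Sum of 3th powers = 343 + 125 + 125 + 8 + 8 + 8 + 27 = 644
||x||_3 = (644)^(1/3) = 8.6357

8.6357


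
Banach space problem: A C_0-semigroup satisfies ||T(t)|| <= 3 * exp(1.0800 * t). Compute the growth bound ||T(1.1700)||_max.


||T(1.1700)|| <= 3 * exp(1.0800 * 1.1700)
= 3 * exp(1.2636)
= 3 * 3.5381
= 10.6144

10.6144


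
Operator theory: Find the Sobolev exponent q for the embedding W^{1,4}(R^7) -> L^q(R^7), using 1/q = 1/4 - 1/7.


Using the Sobolev embedding formula: 1/q = 1/p - k/n
1/q = 1/4 - 1/7 = 3/28
q = 1/(3/28) = 28/3 = 9.3333

9.3333


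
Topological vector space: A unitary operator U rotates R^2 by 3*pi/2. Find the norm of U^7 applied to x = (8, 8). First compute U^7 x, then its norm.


U is a rotation by theta = 3*pi/2
U^7 = rotation by 7*theta = 21*pi/2 = 1*pi/2 (mod 2*pi)
cos(1*pi/2) = 0.0000, sin(1*pi/2) = 1.0000
U^7 x = (0.0000 * 8 - 1.0000 * 8, 1.0000 * 8 + 0.0000 * 8)
= (-8.0000, 8.0000)
||U^7 x|| = sqrt((-8.0000)^2 + 8.0000^2) = sqrt(128.0000) = 11.3137

11.3137


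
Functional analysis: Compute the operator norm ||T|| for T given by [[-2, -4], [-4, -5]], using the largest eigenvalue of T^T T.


A^T A = [[20, 28], [28, 41]]
trace(A^T A) = 61, det(A^T A) = 36
discriminant = 61^2 - 4*36 = 3577
Largest eigenvalue of A^T A = (trace + sqrt(disc))/2 = 60.4040
||T|| = sqrt(60.4040) = 7.7720

7.7720


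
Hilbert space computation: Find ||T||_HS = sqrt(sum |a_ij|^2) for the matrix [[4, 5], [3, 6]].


The Hilbert-Schmidt norm is sqrt(sum of squares of all entries).
Sum of squares = 4^2 + 5^2 + 3^2 + 6^2
= 16 + 25 + 9 + 36 = 86
||T||_HS = sqrt(86) = 9.2736

9.2736


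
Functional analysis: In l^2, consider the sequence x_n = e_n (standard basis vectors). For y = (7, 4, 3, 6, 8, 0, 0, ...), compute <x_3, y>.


x_3 = e_3 is the standard basis vector with 1 in position 3.
<x_3, y> = y_3 = 3
As n -> infinity, <x_n, y> -> 0, confirming weak convergence of (x_n) to 0.

3


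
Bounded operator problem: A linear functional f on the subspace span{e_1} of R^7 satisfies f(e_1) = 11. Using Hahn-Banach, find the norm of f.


The norm of f is given by ||f|| = sup_{||x||=1} |f(x)|.
On span{e_1}, ||e_1|| = 1, so ||f|| = |f(e_1)| / ||e_1||
= |11| / 1 = 11.0000

11.0000


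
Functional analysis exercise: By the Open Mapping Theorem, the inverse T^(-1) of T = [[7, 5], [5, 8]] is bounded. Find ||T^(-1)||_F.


det(T) = 7*8 - 5*5 = 31
T^(-1) = (1/31) * [[8, -5], [-5, 7]] = [[0.2581, -0.1613], [-0.1613, 0.2258]]
||T^(-1)||_F^2 = 0.2581^2 + (-0.1613)^2 + (-0.1613)^2 + 0.2258^2 = 0.1696
||T^(-1)||_F = sqrt(0.1696) = 0.4118

0.4118


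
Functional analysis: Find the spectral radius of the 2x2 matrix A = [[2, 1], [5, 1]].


For a 2x2 matrix, eigenvalues satisfy lambda^2 - (trace)*lambda + det = 0
trace = 2 + 1 = 3
det = 2*1 - 1*5 = -3
discriminant = 3^2 - 4*(-3) = 21
spectral radius = max |eigenvalue| = 3.7913

3.7913


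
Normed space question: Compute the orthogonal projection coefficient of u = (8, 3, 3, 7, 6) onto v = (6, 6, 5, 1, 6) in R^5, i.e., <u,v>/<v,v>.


Computing <u,v> = 8*6 + 3*6 + 3*5 + 7*1 + 6*6 = 124
Computing <v,v> = 6^2 + 6^2 + 5^2 + 1^2 + 6^2 = 134
Projection coefficient = 124/134 = 0.9254

0.9254


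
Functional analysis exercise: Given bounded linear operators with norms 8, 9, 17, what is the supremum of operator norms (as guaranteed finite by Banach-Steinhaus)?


By the Uniform Boundedness Principle, the supremum of norms is finite.
sup_k ||T_k|| = max(8, 9, 17) = 17

17


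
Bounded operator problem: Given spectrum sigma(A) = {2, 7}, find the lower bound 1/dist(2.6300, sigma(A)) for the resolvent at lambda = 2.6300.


dist(2.6300, {2, 7}) = min(|2.6300 - 2|, |2.6300 - 7|)
= min(0.6300, 4.3700) = 0.6300
Resolvent bound = 1/0.6300 = 1.5873

1.5873


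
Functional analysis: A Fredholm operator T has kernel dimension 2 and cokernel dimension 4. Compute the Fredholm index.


The Fredholm index is defined as ind(T) = dim(ker T) - dim(coker T)
= 2 - 4
= -2

-2


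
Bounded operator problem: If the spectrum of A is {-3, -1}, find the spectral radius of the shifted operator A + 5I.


Spectrum of A + 5I = {2, 4}
Spectral radius = max |lambda| over the shifted spectrum
= max(2, 4) = 4

4


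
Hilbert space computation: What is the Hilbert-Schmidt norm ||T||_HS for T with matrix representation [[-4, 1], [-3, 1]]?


The Hilbert-Schmidt norm is sqrt(sum of squares of all entries).
Sum of squares = (-4)^2 + 1^2 + (-3)^2 + 1^2
= 16 + 1 + 9 + 1 = 27
||T||_HS = sqrt(27) = 5.1962

5.1962


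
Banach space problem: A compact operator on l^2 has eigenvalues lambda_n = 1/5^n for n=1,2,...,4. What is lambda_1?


The eigenvalue formula gives lambda_1 = 1/5^1
= 1/5
= 0.2000

0.2000


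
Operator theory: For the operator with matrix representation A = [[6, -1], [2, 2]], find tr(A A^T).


trace(A * A^T) = sum of squares of all entries
= 6^2 + (-1)^2 + 2^2 + 2^2
= 36 + 1 + 4 + 4
= 45

45


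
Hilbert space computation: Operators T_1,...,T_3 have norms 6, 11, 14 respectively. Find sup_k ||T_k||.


By the Uniform Boundedness Principle, the supremum of norms is finite.
sup_k ||T_k|| = max(6, 11, 14) = 14

14


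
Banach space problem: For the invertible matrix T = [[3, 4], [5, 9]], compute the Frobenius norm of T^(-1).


det(T) = 3*9 - 4*5 = 7
T^(-1) = (1/7) * [[9, -4], [-5, 3]] = [[1.2857, -0.5714], [-0.7143, 0.4286]]
||T^(-1)||_F^2 = 1.2857^2 + (-0.5714)^2 + (-0.7143)^2 + 0.4286^2 = 2.6735
||T^(-1)||_F = sqrt(2.6735) = 1.6351

1.6351


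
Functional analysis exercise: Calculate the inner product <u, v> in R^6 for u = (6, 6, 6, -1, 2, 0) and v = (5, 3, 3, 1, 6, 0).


Computing the standard inner product <u, v> = sum u_i * v_i
= 6*5 + 6*3 + 6*3 + -1*1 + 2*6 + 0*0
= 30 + 18 + 18 + -1 + 12 + 0
= 77

77


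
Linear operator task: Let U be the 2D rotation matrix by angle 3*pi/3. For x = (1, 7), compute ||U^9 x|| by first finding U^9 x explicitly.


U is a rotation by theta = 3*pi/3
U^9 = rotation by 9*theta = 27*pi/3 = 3*pi/3 (mod 2*pi)
cos(3*pi/3) = -1.0000, sin(3*pi/3) = 0.0000
U^9 x = (-1.0000 * 1 - 0.0000 * 7, 0.0000 * 1 + -1.0000 * 7)
= (-1.0000, -7.0000)
||U^9 x|| = sqrt((-1.0000)^2 + (-7.0000)^2) = sqrt(50.0000) = 7.0711

7.0711


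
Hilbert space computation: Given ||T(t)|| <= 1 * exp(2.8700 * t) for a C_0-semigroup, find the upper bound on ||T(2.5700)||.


||T(2.5700)|| <= 1 * exp(2.8700 * 2.5700)
= 1 * exp(7.3759)
= 1 * 1597.0285
= 1597.0285

1597.0285


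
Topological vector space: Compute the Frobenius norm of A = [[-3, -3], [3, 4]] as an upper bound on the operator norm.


||A||_F^2 = sum a_ij^2
= (-3)^2 + (-3)^2 + 3^2 + 4^2
= 9 + 9 + 9 + 16 = 43
||A||_F = sqrt(43) = 6.5574

6.5574


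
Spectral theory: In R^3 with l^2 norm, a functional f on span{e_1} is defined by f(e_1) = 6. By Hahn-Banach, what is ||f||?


The norm of f is given by ||f|| = sup_{||x||=1} |f(x)|.
On span{e_1}, ||e_1|| = 1, so ||f|| = |f(e_1)| / ||e_1||
= |6| / 1 = 6.0000

6.0000


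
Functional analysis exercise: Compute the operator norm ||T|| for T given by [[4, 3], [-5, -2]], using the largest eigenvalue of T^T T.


A^T A = [[41, 22], [22, 13]]
trace(A^T A) = 54, det(A^T A) = 49
discriminant = 54^2 - 4*49 = 2720
Largest eigenvalue of A^T A = (trace + sqrt(disc))/2 = 53.0768
||T|| = sqrt(53.0768) = 7.2854

7.2854


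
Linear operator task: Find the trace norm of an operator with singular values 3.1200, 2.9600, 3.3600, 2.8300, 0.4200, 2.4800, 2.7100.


The nuclear norm is the sum of all singular values.
||T||_1 = 3.1200 + 2.9600 + 3.3600 + 2.8300 + 0.4200 + 2.4800 + 2.7100
= 17.8800

17.8800


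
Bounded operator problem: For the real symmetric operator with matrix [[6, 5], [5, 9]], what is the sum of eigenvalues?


For a self-adjoint (symmetric) matrix, the eigenvalues are real.
The sum of eigenvalues equals the trace of the matrix.
trace = 6 + 9 = 15

15


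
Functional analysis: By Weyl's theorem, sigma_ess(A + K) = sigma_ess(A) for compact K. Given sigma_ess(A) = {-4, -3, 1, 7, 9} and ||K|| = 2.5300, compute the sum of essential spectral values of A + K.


By Weyl's theorem, the essential spectrum is invariant under compact perturbations.
sigma_ess(A + K) = sigma_ess(A) = {-4, -3, 1, 7, 9}
Sum = -4 + -3 + 1 + 7 + 9 = 10

10


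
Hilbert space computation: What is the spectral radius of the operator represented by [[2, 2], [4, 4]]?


For a 2x2 matrix, eigenvalues satisfy lambda^2 - (trace)*lambda + det = 0
trace = 2 + 4 = 6
det = 2*4 - 2*4 = 0
discriminant = 6^2 - 4*(0) = 36
spectral radius = max |eigenvalue| = 6.0000

6.0000


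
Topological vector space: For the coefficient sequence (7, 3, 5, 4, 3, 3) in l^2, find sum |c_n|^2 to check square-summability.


sum |c_n|^2 = 7^2 + 3^2 + 5^2 + 4^2 + 3^2 + 3^2
= 49 + 9 + 25 + 16 + 9 + 9
= 117

117


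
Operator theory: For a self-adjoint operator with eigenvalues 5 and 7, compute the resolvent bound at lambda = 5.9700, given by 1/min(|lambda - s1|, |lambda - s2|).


dist(5.9700, {5, 7}) = min(|5.9700 - 5|, |5.9700 - 7|)
= min(0.9700, 1.0300) = 0.9700
Resolvent bound = 1/0.9700 = 1.0309

1.0309


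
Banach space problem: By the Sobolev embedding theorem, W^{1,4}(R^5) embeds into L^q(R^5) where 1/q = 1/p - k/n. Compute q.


Using the Sobolev embedding formula: 1/q = 1/p - k/n
1/q = 1/4 - 1/5 = 1/20
q = 1/(1/20) = 20

20.0000


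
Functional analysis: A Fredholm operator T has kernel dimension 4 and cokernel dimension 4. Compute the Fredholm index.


The Fredholm index is defined as ind(T) = dim(ker T) - dim(coker T)
= 4 - 4
= 0

0


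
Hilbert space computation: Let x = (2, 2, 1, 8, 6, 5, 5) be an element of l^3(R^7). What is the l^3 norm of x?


The l^3 norm = (sum |x_i|^3)^(1/3)
Sum of 3th powers = 8 + 8 + 1 + 512 + 216 + 125 + 125 = 995
||x||_3 = (995)^(1/3) = 9.9833

9.9833


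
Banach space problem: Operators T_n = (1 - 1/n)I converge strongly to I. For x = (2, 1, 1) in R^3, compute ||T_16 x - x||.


T_16 x - x = (1 - 1/16)x - x = -x/16
||x|| = sqrt(6) = 2.4495
||T_16 x - x|| = ||x||/16 = 2.4495/16 = 0.1531

0.1531


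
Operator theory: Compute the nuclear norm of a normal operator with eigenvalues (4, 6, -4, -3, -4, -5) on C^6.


For a normal operator, singular values equal |eigenvalues|.
Trace norm = sum |lambda_i| = 4 + 6 + 4 + 3 + 4 + 5
= 26

26


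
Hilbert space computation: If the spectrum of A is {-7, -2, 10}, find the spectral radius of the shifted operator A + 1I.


Spectrum of A + 1I = {-6, -1, 11}
Spectral radius = max |lambda| over the shifted spectrum
= max(6, 1, 11) = 11

11


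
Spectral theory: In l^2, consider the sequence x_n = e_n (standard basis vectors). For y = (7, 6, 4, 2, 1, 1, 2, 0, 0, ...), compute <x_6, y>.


x_6 = e_6 is the standard basis vector with 1 in position 6.
<x_6, y> = y_6 = 1
As n -> infinity, <x_n, y> -> 0, confirming weak convergence of (x_n) to 0.

1


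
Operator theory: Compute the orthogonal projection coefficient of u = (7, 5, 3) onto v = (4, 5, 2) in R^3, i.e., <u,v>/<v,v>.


Computing <u,v> = 7*4 + 5*5 + 3*2 = 59
Computing <v,v> = 4^2 + 5^2 + 2^2 = 45
Projection coefficient = 59/45 = 1.3111

1.3111


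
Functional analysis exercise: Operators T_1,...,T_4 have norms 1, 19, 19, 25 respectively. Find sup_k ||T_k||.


By the Uniform Boundedness Principle, the supremum of norms is finite.
sup_k ||T_k|| = max(1, 19, 19, 25) = 25

25


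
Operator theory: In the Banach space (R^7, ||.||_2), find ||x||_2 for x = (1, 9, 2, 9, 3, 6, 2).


The l^2 norm = (sum |x_i|^2)^(1/2)
Sum of 2th powers = 1 + 81 + 4 + 81 + 9 + 36 + 4 = 216
||x||_2 = (216)^(1/2) = 14.6969

14.6969


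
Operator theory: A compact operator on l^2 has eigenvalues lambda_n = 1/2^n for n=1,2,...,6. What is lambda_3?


The eigenvalue formula gives lambda_3 = 1/2^3
= 1/8
= 0.1250

0.1250


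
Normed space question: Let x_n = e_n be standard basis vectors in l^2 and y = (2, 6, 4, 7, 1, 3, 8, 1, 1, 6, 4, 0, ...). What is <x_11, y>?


x_11 = e_11 is the standard basis vector with 1 in position 11.
<x_11, y> = y_11 = 4
As n -> infinity, <x_n, y> -> 0, confirming weak convergence of (x_n) to 0.

4


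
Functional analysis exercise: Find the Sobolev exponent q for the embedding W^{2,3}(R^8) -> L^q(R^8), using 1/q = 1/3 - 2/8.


Using the Sobolev embedding formula: 1/q = 1/p - k/n
1/q = 1/3 - 2/8 = 1/12
q = 1/(1/12) = 12

12.0000


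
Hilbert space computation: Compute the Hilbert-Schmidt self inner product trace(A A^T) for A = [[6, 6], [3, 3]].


trace(A * A^T) = sum of squares of all entries
= 6^2 + 6^2 + 3^2 + 3^2
= 36 + 36 + 9 + 9
= 90

90


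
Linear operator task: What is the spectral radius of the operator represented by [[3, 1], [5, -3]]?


For a 2x2 matrix, eigenvalues satisfy lambda^2 - (trace)*lambda + det = 0
trace = 3 + -3 = 0
det = 3*-3 - 1*5 = -14
discriminant = 0^2 - 4*(-14) = 56
spectral radius = max |eigenvalue| = 3.7417

3.7417


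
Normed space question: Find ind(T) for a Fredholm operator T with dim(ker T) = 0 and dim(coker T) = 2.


The Fredholm index is defined as ind(T) = dim(ker T) - dim(coker T)
= 0 - 2
= -2

-2


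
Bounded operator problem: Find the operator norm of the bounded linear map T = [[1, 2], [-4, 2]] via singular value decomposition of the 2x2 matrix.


A^T A = [[17, -6], [-6, 8]]
trace(A^T A) = 25, det(A^T A) = 100
discriminant = 25^2 - 4*100 = 225
Largest eigenvalue of A^T A = (trace + sqrt(disc))/2 = 20.0000
||T|| = sqrt(20.0000) = 4.4721

4.4721


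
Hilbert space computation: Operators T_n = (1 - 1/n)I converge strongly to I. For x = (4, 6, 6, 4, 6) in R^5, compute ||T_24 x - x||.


T_24 x - x = (1 - 1/24)x - x = -x/24
||x|| = sqrt(140) = 11.8322
||T_24 x - x|| = ||x||/24 = 11.8322/24 = 0.4930

0.4930


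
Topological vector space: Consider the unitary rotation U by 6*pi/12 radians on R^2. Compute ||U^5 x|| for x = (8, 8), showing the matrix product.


U is a rotation by theta = 6*pi/12
U^5 = rotation by 5*theta = 30*pi/12 = 6*pi/12 (mod 2*pi)
cos(6*pi/12) = 0.0000, sin(6*pi/12) = 1.0000
U^5 x = (0.0000 * 8 - 1.0000 * 8, 1.0000 * 8 + 0.0000 * 8)
= (-8.0000, 8.0000)
||U^5 x|| = sqrt((-8.0000)^2 + 8.0000^2) = sqrt(128.0000) = 11.3137

11.3137


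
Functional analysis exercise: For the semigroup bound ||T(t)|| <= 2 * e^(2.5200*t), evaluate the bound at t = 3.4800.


||T(3.4800)|| <= 2 * exp(2.5200 * 3.4800)
= 2 * exp(8.7696)
= 2 * 6435.5977
= 12871.1954

12871.1954


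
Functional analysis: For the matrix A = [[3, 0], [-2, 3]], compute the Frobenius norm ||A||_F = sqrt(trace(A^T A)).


||A||_F^2 = sum a_ij^2
= 3^2 + 0^2 + (-2)^2 + 3^2
= 9 + 0 + 4 + 9 = 22
||A||_F = sqrt(22) = 4.6904

4.6904


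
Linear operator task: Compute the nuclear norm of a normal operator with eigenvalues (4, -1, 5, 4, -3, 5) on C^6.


For a normal operator, singular values equal |eigenvalues|.
Trace norm = sum |lambda_i| = 4 + 1 + 5 + 4 + 3 + 5
= 22

22


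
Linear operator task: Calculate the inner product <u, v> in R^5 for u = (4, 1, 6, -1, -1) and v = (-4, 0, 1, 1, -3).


Computing the standard inner product <u, v> = sum u_i * v_i
= 4*-4 + 1*0 + 6*1 + -1*1 + -1*-3
= -16 + 0 + 6 + -1 + 3
= -8

-8


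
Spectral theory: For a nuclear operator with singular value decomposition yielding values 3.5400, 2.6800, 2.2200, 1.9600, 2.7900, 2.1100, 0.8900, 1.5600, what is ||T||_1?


The nuclear norm is the sum of all singular values.
||T||_1 = 3.5400 + 2.6800 + 2.2200 + 1.9600 + 2.7900 + 2.1100 + 0.8900 + 1.5600
= 17.7500

17.7500


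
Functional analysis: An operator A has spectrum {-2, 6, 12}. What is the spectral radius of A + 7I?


Spectrum of A + 7I = {5, 13, 19}
Spectral radius = max |lambda| over the shifted spectrum
= max(5, 13, 19) = 19

19


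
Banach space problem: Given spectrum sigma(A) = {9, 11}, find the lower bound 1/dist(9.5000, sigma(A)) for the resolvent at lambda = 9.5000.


dist(9.5000, {9, 11}) = min(|9.5000 - 9|, |9.5000 - 11|)
= min(0.5000, 1.5000) = 0.5000
Resolvent bound = 1/0.5000 = 2.0000

2.0000


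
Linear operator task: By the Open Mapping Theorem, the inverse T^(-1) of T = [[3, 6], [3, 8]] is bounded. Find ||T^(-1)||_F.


det(T) = 3*8 - 6*3 = 6
T^(-1) = (1/6) * [[8, -6], [-3, 3]] = [[1.3333, -1.0000], [-0.5000, 0.5000]]
||T^(-1)||_F^2 = 1.3333^2 + (-1.0000)^2 + (-0.5000)^2 + 0.5000^2 = 3.2778
||T^(-1)||_F = sqrt(3.2778) = 1.8105

1.8105


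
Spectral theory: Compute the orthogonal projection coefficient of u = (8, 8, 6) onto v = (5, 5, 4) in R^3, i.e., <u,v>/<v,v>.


Computing <u,v> = 8*5 + 8*5 + 6*4 = 104
Computing <v,v> = 5^2 + 5^2 + 4^2 = 66
Projection coefficient = 104/66 = 1.5758

1.5758


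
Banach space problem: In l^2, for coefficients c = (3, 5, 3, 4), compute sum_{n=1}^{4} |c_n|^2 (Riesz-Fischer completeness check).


sum |c_n|^2 = 3^2 + 5^2 + 3^2 + 4^2
= 9 + 25 + 9 + 16
= 59

59


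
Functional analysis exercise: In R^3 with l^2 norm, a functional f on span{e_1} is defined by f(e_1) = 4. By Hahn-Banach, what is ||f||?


The norm of f is given by ||f|| = sup_{||x||=1} |f(x)|.
On span{e_1}, ||e_1|| = 1, so ||f|| = |f(e_1)| / ||e_1||
= |4| / 1 = 4.0000

4.0000


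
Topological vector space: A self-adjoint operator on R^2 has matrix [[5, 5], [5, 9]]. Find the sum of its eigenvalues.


For a self-adjoint (symmetric) matrix, the eigenvalues are real.
The sum of eigenvalues equals the trace of the matrix.
trace = 5 + 9 = 14

14


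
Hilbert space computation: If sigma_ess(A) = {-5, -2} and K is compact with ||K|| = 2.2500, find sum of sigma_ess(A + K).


By Weyl's theorem, the essential spectrum is invariant under compact perturbations.
sigma_ess(A + K) = sigma_ess(A) = {-5, -2}
Sum = -5 + -2 = -7

-7


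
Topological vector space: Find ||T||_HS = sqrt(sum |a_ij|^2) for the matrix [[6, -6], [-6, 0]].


The Hilbert-Schmidt norm is sqrt(sum of squares of all entries).
Sum of squares = 6^2 + (-6)^2 + (-6)^2 + 0^2
= 36 + 36 + 36 + 0 = 108
||T||_HS = sqrt(108) = 10.3923

10.3923


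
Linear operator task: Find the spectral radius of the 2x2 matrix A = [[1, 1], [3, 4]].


For a 2x2 matrix, eigenvalues satisfy lambda^2 - (trace)*lambda + det = 0
trace = 1 + 4 = 5
det = 1*4 - 1*3 = 1
discriminant = 5^2 - 4*(1) = 21
spectral radius = max |eigenvalue| = 4.7913

4.7913


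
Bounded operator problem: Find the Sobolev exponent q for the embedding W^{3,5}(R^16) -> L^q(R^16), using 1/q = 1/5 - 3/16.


Using the Sobolev embedding formula: 1/q = 1/p - k/n
1/q = 1/5 - 3/16 = 1/80
q = 1/(1/80) = 80

80.0000


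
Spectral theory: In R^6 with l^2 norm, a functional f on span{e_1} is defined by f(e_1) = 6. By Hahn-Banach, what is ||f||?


The norm of f is given by ||f|| = sup_{||x||=1} |f(x)|.
On span{e_1}, ||e_1|| = 1, so ||f|| = |f(e_1)| / ||e_1||
= |6| / 1 = 6.0000

6.0000


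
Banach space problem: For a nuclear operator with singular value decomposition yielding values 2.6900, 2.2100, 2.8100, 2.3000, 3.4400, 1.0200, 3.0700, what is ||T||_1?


The nuclear norm is the sum of all singular values.
||T||_1 = 2.6900 + 2.2100 + 2.8100 + 2.3000 + 3.4400 + 1.0200 + 3.0700
= 17.5400

17.5400


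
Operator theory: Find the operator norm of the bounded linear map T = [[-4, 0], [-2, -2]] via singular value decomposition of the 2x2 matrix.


A^T A = [[20, 4], [4, 4]]
trace(A^T A) = 24, det(A^T A) = 64
discriminant = 24^2 - 4*64 = 320
Largest eigenvalue of A^T A = (trace + sqrt(disc))/2 = 20.9443
||T|| = sqrt(20.9443) = 4.5765

4.5765


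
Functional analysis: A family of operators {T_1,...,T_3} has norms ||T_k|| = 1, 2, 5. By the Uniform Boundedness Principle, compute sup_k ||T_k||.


By the Uniform Boundedness Principle, the supremum of norms is finite.
sup_k ||T_k|| = max(1, 2, 5) = 5

5


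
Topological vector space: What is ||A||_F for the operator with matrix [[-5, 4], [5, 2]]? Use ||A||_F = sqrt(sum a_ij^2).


||A||_F^2 = sum a_ij^2
= (-5)^2 + 4^2 + 5^2 + 2^2
= 25 + 16 + 25 + 4 = 70
||A||_F = sqrt(70) = 8.3666

8.3666


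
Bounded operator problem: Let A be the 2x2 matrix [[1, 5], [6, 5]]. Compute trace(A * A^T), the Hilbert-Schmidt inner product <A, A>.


trace(A * A^T) = sum of squares of all entries
= 1^2 + 5^2 + 6^2 + 5^2
= 1 + 25 + 36 + 25
= 87

87


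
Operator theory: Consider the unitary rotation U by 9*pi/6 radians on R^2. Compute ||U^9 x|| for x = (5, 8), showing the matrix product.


U is a rotation by theta = 9*pi/6
U^9 = rotation by 9*theta = 81*pi/6 = 9*pi/6 (mod 2*pi)
cos(9*pi/6) = 0.0000, sin(9*pi/6) = -1.0000
U^9 x = (0.0000 * 5 - -1.0000 * 8, -1.0000 * 5 + 0.0000 * 8)
= (8.0000, -5.0000)
||U^9 x|| = sqrt(8.0000^2 + (-5.0000)^2) = sqrt(89.0000) = 9.4340

9.4340


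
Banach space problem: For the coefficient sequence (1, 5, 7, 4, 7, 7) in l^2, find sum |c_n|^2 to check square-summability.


sum |c_n|^2 = 1^2 + 5^2 + 7^2 + 4^2 + 7^2 + 7^2
= 1 + 25 + 49 + 16 + 49 + 49
= 189

189


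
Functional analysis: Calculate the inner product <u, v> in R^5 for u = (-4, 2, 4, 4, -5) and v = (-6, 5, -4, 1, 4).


Computing the standard inner product <u, v> = sum u_i * v_i
= -4*-6 + 2*5 + 4*-4 + 4*1 + -5*4
= 24 + 10 + -16 + 4 + -20
= 2

2


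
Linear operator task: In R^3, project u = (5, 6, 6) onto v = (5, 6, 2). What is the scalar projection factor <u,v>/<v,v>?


Computing <u,v> = 5*5 + 6*6 + 6*2 = 73
Computing <v,v> = 5^2 + 6^2 + 2^2 = 65
Projection coefficient = 73/65 = 1.1231

1.1231


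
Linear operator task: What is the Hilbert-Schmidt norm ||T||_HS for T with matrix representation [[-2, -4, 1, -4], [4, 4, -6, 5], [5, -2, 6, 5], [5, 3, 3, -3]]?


The Hilbert-Schmidt norm is sqrt(sum of squares of all entries).
Sum of squares = (-2)^2 + (-4)^2 + 1^2 + (-4)^2 + 4^2 + 4^2 + (-6)^2 + 5^2 + 5^2 + (-2)^2 + 6^2 + 5^2 + 5^2 + 3^2 + 3^2 + (-3)^2
= 4 + 16 + 1 + 16 + 16 + 16 + 36 + 25 + 25 + 4 + 36 + 25 + 25 + 9 + 9 + 9 = 272
||T||_HS = sqrt(272) = 16.4924

16.4924


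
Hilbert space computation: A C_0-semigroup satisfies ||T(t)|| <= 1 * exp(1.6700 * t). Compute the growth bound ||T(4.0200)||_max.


||T(4.0200)|| <= 1 * exp(1.6700 * 4.0200)
= 1 * exp(6.7134)
= 1 * 823.3653
= 823.3653

823.3653


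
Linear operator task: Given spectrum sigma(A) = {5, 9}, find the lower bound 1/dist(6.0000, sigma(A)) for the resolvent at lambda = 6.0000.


dist(6.0000, {5, 9}) = min(|6.0000 - 5|, |6.0000 - 9|)
= min(1.0000, 3.0000) = 1.0000
Resolvent bound = 1/1.0000 = 1.0000

1.0000


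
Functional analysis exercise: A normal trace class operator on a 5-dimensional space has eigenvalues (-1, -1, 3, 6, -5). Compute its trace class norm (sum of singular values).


For a normal operator, singular values equal |eigenvalues|.
Trace norm = sum |lambda_i| = 1 + 1 + 3 + 6 + 5
= 16

16


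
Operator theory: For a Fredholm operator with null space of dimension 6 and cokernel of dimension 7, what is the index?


The Fredholm index is defined as ind(T) = dim(ker T) - dim(coker T)
= 6 - 7
= -1

-1


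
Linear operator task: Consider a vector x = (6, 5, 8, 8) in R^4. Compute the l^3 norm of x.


The l^3 norm = (sum |x_i|^3)^(1/3)
Sum of 3th powers = 216 + 125 + 512 + 512 = 1365
||x||_3 = (1365)^(1/3) = 11.0929

11.0929


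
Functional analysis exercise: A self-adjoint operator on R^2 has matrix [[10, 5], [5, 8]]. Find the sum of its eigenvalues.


For a self-adjoint (symmetric) matrix, the eigenvalues are real.
The sum of eigenvalues equals the trace of the matrix.
trace = 10 + 8 = 18

18


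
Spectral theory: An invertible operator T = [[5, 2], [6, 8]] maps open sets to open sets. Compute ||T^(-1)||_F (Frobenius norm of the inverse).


det(T) = 5*8 - 2*6 = 28
T^(-1) = (1/28) * [[8, -2], [-6, 5]] = [[0.2857, -0.0714], [-0.2143, 0.1786]]
||T^(-1)||_F^2 = 0.2857^2 + (-0.0714)^2 + (-0.2143)^2 + 0.1786^2 = 0.1645
||T^(-1)||_F = sqrt(0.1645) = 0.4056

0.4056


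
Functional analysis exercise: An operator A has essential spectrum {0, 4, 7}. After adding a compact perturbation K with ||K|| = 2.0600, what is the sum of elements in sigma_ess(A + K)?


By Weyl's theorem, the essential spectrum is invariant under compact perturbations.
sigma_ess(A + K) = sigma_ess(A) = {0, 4, 7}
Sum = 0 + 4 + 7 = 11

11


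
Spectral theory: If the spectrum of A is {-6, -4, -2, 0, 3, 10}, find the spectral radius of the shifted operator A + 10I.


Spectrum of A + 10I = {4, 6, 8, 10, 13, 20}
Spectral radius = max |lambda| over the shifted spectrum
= max(4, 6, 8, 10, 13, 20) = 20

20


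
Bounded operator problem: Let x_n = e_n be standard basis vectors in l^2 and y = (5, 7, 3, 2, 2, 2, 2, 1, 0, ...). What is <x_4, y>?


x_4 = e_4 is the standard basis vector with 1 in position 4.
<x_4, y> = y_4 = 2
As n -> infinity, <x_n, y> -> 0, confirming weak convergence of (x_n) to 0.

2


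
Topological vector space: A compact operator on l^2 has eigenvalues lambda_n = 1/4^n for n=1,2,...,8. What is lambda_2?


The eigenvalue formula gives lambda_2 = 1/4^2
= 1/16
= 0.0625

0.0625


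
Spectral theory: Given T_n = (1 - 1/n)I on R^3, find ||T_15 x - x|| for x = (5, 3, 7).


T_15 x - x = (1 - 1/15)x - x = -x/15
||x|| = sqrt(83) = 9.1104
||T_15 x - x|| = ||x||/15 = 9.1104/15 = 0.6074

0.6074


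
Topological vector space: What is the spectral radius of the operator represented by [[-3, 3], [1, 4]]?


For a 2x2 matrix, eigenvalues satisfy lambda^2 - (trace)*lambda + det = 0
trace = -3 + 4 = 1
det = -3*4 - 3*1 = -15
discriminant = 1^2 - 4*(-15) = 61
spectral radius = max |eigenvalue| = 4.4051

4.4051


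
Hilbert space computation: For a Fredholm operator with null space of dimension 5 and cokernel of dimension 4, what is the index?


The Fredholm index is defined as ind(T) = dim(ker T) - dim(coker T)
= 5 - 4
= 1

1


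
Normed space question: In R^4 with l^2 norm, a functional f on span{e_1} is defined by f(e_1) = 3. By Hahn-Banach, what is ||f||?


The norm of f is given by ||f|| = sup_{||x||=1} |f(x)|.
On span{e_1}, ||e_1|| = 1, so ||f|| = |f(e_1)| / ||e_1||
= |3| / 1 = 3.0000

3.0000


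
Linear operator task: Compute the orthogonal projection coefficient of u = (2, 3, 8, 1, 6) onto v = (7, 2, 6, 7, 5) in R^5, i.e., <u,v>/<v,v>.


Computing <u,v> = 2*7 + 3*2 + 8*6 + 1*7 + 6*5 = 105
Computing <v,v> = 7^2 + 2^2 + 6^2 + 7^2 + 5^2 = 163
Projection coefficient = 105/163 = 0.6442

0.6442


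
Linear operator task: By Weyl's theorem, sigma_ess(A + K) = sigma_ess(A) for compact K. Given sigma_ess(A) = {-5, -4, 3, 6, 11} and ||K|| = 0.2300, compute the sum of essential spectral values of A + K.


By Weyl's theorem, the essential spectrum is invariant under compact perturbations.
sigma_ess(A + K) = sigma_ess(A) = {-5, -4, 3, 6, 11}
Sum = -5 + -4 + 3 + 6 + 11 = 11

11


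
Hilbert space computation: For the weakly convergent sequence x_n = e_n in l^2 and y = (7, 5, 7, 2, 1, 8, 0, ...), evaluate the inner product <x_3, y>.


x_3 = e_3 is the standard basis vector with 1 in position 3.
<x_3, y> = y_3 = 7
As n -> infinity, <x_n, y> -> 0, confirming weak convergence of (x_n) to 0.

7


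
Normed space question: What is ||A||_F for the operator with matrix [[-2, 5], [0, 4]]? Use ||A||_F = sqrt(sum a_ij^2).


||A||_F^2 = sum a_ij^2
= (-2)^2 + 5^2 + 0^2 + 4^2
= 4 + 25 + 0 + 16 = 45
||A||_F = sqrt(45) = 6.7082

6.7082


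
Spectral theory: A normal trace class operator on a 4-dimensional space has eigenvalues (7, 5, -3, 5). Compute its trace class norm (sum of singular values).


For a normal operator, singular values equal |eigenvalues|.
Trace norm = sum |lambda_i| = 7 + 5 + 3 + 5
= 20

20


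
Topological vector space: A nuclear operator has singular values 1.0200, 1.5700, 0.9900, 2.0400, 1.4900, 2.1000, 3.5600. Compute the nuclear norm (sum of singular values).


The nuclear norm is the sum of all singular values.
||T||_1 = 1.0200 + 1.5700 + 0.9900 + 2.0400 + 1.4900 + 2.1000 + 3.5600
= 12.7700

12.7700


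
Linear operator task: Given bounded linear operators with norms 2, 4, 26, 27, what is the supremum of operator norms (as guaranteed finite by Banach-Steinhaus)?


By the Uniform Boundedness Principle, the supremum of norms is finite.
sup_k ||T_k|| = max(2, 4, 26, 27) = 27

27


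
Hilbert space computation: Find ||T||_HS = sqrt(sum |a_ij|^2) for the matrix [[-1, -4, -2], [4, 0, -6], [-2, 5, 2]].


The Hilbert-Schmidt norm is sqrt(sum of squares of all entries).
Sum of squares = (-1)^2 + (-4)^2 + (-2)^2 + 4^2 + 0^2 + (-6)^2 + (-2)^2 + 5^2 + 2^2
= 1 + 16 + 4 + 16 + 0 + 36 + 4 + 25 + 4 = 106
||T||_HS = sqrt(106) = 10.2956

10.2956


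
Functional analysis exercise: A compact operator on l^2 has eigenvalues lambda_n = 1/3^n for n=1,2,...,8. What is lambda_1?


The eigenvalue formula gives lambda_1 = 1/3^1
= 1/3
= 0.3333

0.3333


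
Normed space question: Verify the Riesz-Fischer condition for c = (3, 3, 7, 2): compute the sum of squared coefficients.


sum |c_n|^2 = 3^2 + 3^2 + 7^2 + 2^2
= 9 + 9 + 49 + 4
= 71

71


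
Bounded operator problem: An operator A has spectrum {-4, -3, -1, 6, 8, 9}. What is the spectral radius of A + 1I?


Spectrum of A + 1I = {-3, -2, 0, 7, 9, 10}
Spectral radius = max |lambda| over the shifted spectrum
= max(3, 2, 0, 7, 9, 10) = 10

10


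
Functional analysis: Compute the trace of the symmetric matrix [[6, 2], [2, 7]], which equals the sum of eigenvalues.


For a self-adjoint (symmetric) matrix, the eigenvalues are real.
The sum of eigenvalues equals the trace of the matrix.
trace = 6 + 7 = 13

13


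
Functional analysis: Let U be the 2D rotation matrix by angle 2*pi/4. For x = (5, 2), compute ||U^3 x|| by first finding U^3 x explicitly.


U is a rotation by theta = 2*pi/4
U^3 = rotation by 3*theta = 6*pi/4
cos(6*pi/4) = 0.0000, sin(6*pi/4) = -1.0000
U^3 x = (0.0000 * 5 - -1.0000 * 2, -1.0000 * 5 + 0.0000 * 2)
= (2.0000, -5.0000)
||U^3 x|| = sqrt(2.0000^2 + (-5.0000)^2) = sqrt(29.0000) = 5.3852

5.3852


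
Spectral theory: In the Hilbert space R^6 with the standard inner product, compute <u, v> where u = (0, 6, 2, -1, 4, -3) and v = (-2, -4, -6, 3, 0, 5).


Computing the standard inner product <u, v> = sum u_i * v_i
= 0*-2 + 6*-4 + 2*-6 + -1*3 + 4*0 + -3*5
= 0 + -24 + -12 + -3 + 0 + -15
= -54

-54


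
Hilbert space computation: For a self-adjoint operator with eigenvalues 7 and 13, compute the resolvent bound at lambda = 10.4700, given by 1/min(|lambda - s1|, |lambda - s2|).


dist(10.4700, {7, 13}) = min(|10.4700 - 7|, |10.4700 - 13|)
= min(3.4700, 2.5300) = 2.5300
Resolvent bound = 1/2.5300 = 0.3953

0.3953


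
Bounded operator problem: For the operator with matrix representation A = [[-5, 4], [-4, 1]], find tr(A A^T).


trace(A * A^T) = sum of squares of all entries
= (-5)^2 + 4^2 + (-4)^2 + 1^2
= 25 + 16 + 16 + 1
= 58

58


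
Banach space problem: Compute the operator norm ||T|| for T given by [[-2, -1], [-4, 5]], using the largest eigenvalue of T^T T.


A^T A = [[20, -18], [-18, 26]]
trace(A^T A) = 46, det(A^T A) = 196
discriminant = 46^2 - 4*196 = 1332
Largest eigenvalue of A^T A = (trace + sqrt(disc))/2 = 41.2483
||T|| = sqrt(41.2483) = 6.4225

6.4225


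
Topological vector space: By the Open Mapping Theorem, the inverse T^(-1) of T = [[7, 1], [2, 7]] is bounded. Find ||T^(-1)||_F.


det(T) = 7*7 - 1*2 = 47
T^(-1) = (1/47) * [[7, -1], [-2, 7]] = [[0.1489, -0.0213], [-0.0426, 0.1489]]
||T^(-1)||_F^2 = 0.1489^2 + (-0.0213)^2 + (-0.0426)^2 + 0.1489^2 = 0.0466
||T^(-1)||_F = sqrt(0.0466) = 0.2159

0.2159


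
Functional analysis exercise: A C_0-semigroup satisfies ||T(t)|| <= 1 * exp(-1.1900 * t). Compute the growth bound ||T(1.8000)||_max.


||T(1.8000)|| <= 1 * exp(-1.1900 * 1.8000)
= 1 * exp(-2.1420)
= 1 * 0.1174
= 0.1174

0.1174


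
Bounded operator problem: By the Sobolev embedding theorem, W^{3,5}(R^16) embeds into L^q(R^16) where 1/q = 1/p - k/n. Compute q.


Using the Sobolev embedding formula: 1/q = 1/p - k/n
1/q = 1/5 - 3/16 = 1/80
q = 1/(1/80) = 80

80.0000


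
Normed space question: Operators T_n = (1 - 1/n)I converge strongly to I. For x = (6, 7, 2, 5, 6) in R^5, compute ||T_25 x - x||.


T_25 x - x = (1 - 1/25)x - x = -x/25
||x|| = sqrt(150) = 12.2474
||T_25 x - x|| = ||x||/25 = 12.2474/25 = 0.4899

0.4899


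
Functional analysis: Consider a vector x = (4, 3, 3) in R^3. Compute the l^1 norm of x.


The l^1 norm equals the sum of absolute values of all components.
||x||_1 = 4 + 3 + 3
= 10

10.0000


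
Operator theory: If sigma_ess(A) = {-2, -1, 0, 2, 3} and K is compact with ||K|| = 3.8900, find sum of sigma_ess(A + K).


By Weyl's theorem, the essential spectrum is invariant under compact perturbations.
sigma_ess(A + K) = sigma_ess(A) = {-2, -1, 0, 2, 3}
Sum = -2 + -1 + 0 + 2 + 3 = 2

2


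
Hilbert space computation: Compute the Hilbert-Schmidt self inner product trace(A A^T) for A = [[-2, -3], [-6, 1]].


trace(A * A^T) = sum of squares of all entries
= (-2)^2 + (-3)^2 + (-6)^2 + 1^2
= 4 + 9 + 36 + 1
= 50

50


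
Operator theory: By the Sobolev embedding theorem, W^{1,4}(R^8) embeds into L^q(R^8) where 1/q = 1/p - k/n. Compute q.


Using the Sobolev embedding formula: 1/q = 1/p - k/n
1/q = 1/4 - 1/8 = 1/8
q = 1/(1/8) = 8

8.0000


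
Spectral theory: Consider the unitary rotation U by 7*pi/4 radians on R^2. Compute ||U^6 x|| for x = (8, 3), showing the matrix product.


U is a rotation by theta = 7*pi/4
U^6 = rotation by 6*theta = 42*pi/4 = 2*pi/4 (mod 2*pi)
cos(2*pi/4) = 0.0000, sin(2*pi/4) = 1.0000
U^6 x = (0.0000 * 8 - 1.0000 * 3, 1.0000 * 8 + 0.0000 * 3)
= (-3.0000, 8.0000)
||U^6 x|| = sqrt((-3.0000)^2 + 8.0000^2) = sqrt(73.0000) = 8.5440

8.5440


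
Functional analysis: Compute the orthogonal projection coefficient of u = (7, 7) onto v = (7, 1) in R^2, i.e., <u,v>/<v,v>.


Computing <u,v> = 7*7 + 7*1 = 56
Computing <v,v> = 7^2 + 1^2 = 50
Projection coefficient = 56/50 = 1.1200

1.1200


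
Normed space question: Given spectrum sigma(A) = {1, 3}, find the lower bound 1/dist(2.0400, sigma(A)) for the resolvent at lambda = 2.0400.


dist(2.0400, {1, 3}) = min(|2.0400 - 1|, |2.0400 - 3|)
= min(1.0400, 0.9600) = 0.9600
Resolvent bound = 1/0.9600 = 1.0417

1.0417


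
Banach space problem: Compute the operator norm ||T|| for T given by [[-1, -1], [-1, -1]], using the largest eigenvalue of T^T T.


A^T A = [[2, 2], [2, 2]]
trace(A^T A) = 4, det(A^T A) = 0
discriminant = 4^2 - 4*0 = 16
Largest eigenvalue of A^T A = (trace + sqrt(disc))/2 = 4.0000
||T|| = sqrt(4.0000) = 2.0000

2.0000


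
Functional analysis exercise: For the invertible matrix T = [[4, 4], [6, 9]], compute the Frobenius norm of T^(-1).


det(T) = 4*9 - 4*6 = 12
T^(-1) = (1/12) * [[9, -4], [-6, 4]] = [[0.7500, -0.3333], [-0.5000, 0.3333]]
||T^(-1)||_F^2 = 0.7500^2 + (-0.3333)^2 + (-0.5000)^2 + 0.3333^2 = 1.0347
||T^(-1)||_F = sqrt(1.0347) = 1.0172

1.0172


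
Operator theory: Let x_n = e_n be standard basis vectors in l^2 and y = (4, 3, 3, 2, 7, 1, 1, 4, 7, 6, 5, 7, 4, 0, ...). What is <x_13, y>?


x_13 = e_13 is the standard basis vector with 1 in position 13.
<x_13, y> = y_13 = 4
As n -> infinity, <x_n, y> -> 0, confirming weak convergence of (x_n) to 0.

4


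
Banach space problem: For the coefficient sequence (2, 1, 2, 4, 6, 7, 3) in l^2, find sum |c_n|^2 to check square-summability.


sum |c_n|^2 = 2^2 + 1^2 + 2^2 + 4^2 + 6^2 + 7^2 + 3^2
= 4 + 1 + 4 + 16 + 36 + 49 + 9
= 119

119


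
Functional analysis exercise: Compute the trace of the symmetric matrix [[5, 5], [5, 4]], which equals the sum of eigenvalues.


For a self-adjoint (symmetric) matrix, the eigenvalues are real.
The sum of eigenvalues equals the trace of the matrix.
trace = 5 + 4 = 9

9


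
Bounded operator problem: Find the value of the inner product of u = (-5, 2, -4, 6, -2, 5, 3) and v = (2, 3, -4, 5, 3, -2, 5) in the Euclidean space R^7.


Computing the standard inner product <u, v> = sum u_i * v_i
= -5*2 + 2*3 + -4*-4 + 6*5 + -2*3 + 5*-2 + 3*5
= -10 + 6 + 16 + 30 + -6 + -10 + 15
= 41

41


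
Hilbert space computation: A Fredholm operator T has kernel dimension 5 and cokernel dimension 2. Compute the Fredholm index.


The Fredholm index is defined as ind(T) = dim(ker T) - dim(coker T)
= 5 - 2
= 3

3


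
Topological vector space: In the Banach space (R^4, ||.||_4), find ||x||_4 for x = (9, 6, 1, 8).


The l^4 norm = (sum |x_i|^4)^(1/4)
Sum of 4th powers = 6561 + 1296 + 1 + 4096 = 11954
||x||_4 = (11954)^(1/4) = 10.4563

10.4563


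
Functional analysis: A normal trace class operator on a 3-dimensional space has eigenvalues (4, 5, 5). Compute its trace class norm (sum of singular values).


For a normal operator, singular values equal |eigenvalues|.
Trace norm = sum |lambda_i| = 4 + 5 + 5
= 14

14


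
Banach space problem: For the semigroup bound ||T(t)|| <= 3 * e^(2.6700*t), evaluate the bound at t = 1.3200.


||T(1.3200)|| <= 3 * exp(2.6700 * 1.3200)
= 3 * exp(3.5244)
= 3 * 33.9334
= 101.8002

101.8002


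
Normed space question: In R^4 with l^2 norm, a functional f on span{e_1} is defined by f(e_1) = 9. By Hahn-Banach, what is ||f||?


The norm of f is given by ||f|| = sup_{||x||=1} |f(x)|.
On span{e_1}, ||e_1|| = 1, so ||f|| = |f(e_1)| / ||e_1||
= |9| / 1 = 9.0000

9.0000


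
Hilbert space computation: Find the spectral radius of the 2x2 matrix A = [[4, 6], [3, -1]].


For a 2x2 matrix, eigenvalues satisfy lambda^2 - (trace)*lambda + det = 0
trace = 4 + -1 = 3
det = 4*-1 - 6*3 = -22
discriminant = 3^2 - 4*(-22) = 97
spectral radius = max |eigenvalue| = 6.4244

6.4244


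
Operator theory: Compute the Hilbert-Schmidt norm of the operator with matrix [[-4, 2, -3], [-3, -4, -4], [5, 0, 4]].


The Hilbert-Schmidt norm is sqrt(sum of squares of all entries).
Sum of squares = (-4)^2 + 2^2 + (-3)^2 + (-3)^2 + (-4)^2 + (-4)^2 + 5^2 + 0^2 + 4^2
= 16 + 4 + 9 + 9 + 16 + 16 + 25 + 0 + 16 = 111
||T||_HS = sqrt(111) = 10.5357

10.5357


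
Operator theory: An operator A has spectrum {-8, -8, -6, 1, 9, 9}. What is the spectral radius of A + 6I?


Spectrum of A + 6I = {-2, -2, 0, 7, 15, 15}
Spectral radius = max |lambda| over the shifted spectrum
= max(2, 2, 0, 7, 15, 15) = 15

15


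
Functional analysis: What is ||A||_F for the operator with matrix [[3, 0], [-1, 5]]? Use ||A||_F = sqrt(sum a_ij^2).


||A||_F^2 = sum a_ij^2
= 3^2 + 0^2 + (-1)^2 + 5^2
= 9 + 0 + 1 + 25 = 35
||A||_F = sqrt(35) = 5.9161

5.9161


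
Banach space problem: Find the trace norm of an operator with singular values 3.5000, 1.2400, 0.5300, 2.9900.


The nuclear norm is the sum of all singular values.
||T||_1 = 3.5000 + 1.2400 + 0.5300 + 2.9900
= 8.2600

8.2600


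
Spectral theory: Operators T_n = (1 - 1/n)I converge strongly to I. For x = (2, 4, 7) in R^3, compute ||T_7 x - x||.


T_7 x - x = (1 - 1/7)x - x = -x/7
||x|| = sqrt(69) = 8.3066
||T_7 x - x|| = ||x||/7 = 8.3066/7 = 1.1867

1.1867
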